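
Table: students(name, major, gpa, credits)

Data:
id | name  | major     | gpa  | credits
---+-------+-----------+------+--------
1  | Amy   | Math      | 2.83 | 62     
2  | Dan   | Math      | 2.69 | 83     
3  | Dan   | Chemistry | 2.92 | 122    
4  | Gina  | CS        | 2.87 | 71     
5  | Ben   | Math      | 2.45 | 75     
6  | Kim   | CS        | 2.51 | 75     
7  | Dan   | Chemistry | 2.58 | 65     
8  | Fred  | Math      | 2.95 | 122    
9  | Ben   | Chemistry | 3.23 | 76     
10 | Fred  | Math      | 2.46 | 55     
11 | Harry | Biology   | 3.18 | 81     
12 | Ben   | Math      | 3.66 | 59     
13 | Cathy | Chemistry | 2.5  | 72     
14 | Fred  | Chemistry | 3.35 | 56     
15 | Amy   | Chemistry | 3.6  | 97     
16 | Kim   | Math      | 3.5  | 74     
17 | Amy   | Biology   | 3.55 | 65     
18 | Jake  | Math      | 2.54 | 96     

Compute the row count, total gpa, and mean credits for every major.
SELECT major,
       COUNT(*) as cnt,
       SUM(gpa) as total_gpa,
       AVG(credits) as avg_credits
FROM students
GROUP BY major

Result:
  Biology: 2 records, 6.73 total gpa, 73.00 avg credits
  CS: 2 records, 5.38 total gpa, 73.00 avg credits
  Chemistry: 6 records, 18.18 total gpa, 81.33 avg credits
  Math: 8 records, 23.08 total gpa, 78.25 avg credits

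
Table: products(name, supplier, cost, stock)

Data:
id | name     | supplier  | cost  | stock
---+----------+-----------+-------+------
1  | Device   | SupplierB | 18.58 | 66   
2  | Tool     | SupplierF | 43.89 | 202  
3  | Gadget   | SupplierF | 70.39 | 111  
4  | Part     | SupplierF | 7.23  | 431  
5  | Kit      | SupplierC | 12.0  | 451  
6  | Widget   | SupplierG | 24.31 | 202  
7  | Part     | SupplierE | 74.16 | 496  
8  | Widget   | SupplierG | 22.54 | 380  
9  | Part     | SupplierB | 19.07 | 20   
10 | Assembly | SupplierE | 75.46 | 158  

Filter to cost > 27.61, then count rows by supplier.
SELECT supplier, COUNT(*)
FROM products
WHERE cost > 27.61
GROUP BY supplier

Note: WHERE filters rows before grouping.

Result:
  SupplierE: 2
  SupplierF: 2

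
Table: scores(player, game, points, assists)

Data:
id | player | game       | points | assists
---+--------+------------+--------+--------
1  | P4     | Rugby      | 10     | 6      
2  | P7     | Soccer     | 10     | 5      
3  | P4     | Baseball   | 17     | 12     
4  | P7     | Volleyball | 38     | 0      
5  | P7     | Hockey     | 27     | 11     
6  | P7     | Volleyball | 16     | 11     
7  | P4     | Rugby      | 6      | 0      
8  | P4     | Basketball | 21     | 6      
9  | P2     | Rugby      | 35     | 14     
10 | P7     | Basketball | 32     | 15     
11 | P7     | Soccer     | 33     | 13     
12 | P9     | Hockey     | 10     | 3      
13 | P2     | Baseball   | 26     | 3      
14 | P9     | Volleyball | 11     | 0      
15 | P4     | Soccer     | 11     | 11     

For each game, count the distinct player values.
SELECT game, COUNT(DISTINCT player)
FROM scores
GROUP BY game

Result:
  Baseball: 2 distinct
  Basketball: 2 distinct
  Hockey: 2 distinct
  Rugby: 2 distinct
  Soccer: 2 distinct
  Volleyball: 2 distinct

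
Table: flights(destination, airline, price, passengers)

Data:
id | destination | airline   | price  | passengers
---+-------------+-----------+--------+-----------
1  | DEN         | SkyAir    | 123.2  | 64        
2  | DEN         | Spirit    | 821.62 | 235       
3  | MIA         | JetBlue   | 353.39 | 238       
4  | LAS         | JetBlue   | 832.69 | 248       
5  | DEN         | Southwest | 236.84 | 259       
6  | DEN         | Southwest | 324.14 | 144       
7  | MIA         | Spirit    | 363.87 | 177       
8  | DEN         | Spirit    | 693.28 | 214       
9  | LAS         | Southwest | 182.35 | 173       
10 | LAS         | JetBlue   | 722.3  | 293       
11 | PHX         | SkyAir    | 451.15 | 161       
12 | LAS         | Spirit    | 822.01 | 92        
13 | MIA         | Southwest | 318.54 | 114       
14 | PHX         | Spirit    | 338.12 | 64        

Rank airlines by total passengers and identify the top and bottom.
SELECT airline, SUM(passengers)
FROM flights
GROUP BY airline
ORDER BY SUM(passengers)

All groups:
  SkyAir: 225
  Southwest: 690
  JetBlue: 779
  Spirit: 782

Highest: Spirit (782)
Lowest: SkyAir (225)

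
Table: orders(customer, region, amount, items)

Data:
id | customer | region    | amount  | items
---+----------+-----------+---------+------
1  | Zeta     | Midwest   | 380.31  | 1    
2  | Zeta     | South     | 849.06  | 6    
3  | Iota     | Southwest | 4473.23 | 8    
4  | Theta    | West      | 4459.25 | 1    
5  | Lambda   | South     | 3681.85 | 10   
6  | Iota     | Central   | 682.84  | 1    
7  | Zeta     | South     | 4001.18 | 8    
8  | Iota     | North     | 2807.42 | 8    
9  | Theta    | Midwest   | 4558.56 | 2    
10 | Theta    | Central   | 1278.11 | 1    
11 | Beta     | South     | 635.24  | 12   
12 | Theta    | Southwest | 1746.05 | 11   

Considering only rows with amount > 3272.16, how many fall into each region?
SELECT region, COUNT(*)
FROM orders
WHERE amount > 3272.16
GROUP BY region

Note: WHERE filters rows before grouping.

Result:
  Midwest: 1
  South: 2
  Southwest: 1
  West: 1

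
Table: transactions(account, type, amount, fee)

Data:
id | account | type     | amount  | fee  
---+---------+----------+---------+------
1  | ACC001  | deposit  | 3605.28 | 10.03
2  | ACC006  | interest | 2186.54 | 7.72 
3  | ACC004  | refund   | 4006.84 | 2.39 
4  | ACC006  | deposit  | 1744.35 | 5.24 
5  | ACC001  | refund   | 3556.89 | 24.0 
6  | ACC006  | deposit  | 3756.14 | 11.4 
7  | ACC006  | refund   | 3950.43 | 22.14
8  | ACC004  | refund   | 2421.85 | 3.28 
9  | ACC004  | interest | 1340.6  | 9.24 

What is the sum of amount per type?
SELECT type, SUM(amount) as result
FROM transactions
GROUP BY type

Result:
  deposit: 9105.77
  interest: 3527.14
  refund: 13936.01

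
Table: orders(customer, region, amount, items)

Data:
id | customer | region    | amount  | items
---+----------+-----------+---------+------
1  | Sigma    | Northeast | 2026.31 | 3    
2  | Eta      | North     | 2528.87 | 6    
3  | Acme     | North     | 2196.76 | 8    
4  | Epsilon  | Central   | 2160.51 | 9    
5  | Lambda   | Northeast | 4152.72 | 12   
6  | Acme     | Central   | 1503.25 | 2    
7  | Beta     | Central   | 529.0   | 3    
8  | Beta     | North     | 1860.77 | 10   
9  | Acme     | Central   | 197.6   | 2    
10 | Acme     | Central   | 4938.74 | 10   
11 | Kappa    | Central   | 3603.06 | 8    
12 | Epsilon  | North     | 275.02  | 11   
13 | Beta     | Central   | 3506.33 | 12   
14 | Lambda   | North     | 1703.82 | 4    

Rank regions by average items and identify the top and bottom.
SELECT region, AVG(items)
FROM orders
GROUP BY region
ORDER BY AVG(items)

All groups:
  Central: 6.57
  Northeast: 7.50
  North: 7.80

Highest: North (7.80)
Lowest: Central (6.57)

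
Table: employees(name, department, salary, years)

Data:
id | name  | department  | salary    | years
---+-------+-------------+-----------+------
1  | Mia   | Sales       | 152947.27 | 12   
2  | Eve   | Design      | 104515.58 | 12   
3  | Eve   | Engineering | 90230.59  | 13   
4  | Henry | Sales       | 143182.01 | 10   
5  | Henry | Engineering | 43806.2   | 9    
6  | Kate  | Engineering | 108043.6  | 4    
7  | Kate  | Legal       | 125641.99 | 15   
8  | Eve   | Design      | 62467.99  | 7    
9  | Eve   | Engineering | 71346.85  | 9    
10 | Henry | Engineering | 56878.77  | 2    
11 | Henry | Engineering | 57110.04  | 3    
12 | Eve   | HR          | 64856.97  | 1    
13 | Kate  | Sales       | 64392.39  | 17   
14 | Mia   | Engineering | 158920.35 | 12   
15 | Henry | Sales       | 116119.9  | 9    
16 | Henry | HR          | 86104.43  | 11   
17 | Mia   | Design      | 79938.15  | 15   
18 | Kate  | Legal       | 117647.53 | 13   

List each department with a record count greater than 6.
SELECT department, COUNT(*) as cnt
FROM employees
GROUP BY department
HAVING COUNT(*) > 6

Result:
  Engineering: 7

Note: HAVING filters groups after aggregation, WHERE filters rows before.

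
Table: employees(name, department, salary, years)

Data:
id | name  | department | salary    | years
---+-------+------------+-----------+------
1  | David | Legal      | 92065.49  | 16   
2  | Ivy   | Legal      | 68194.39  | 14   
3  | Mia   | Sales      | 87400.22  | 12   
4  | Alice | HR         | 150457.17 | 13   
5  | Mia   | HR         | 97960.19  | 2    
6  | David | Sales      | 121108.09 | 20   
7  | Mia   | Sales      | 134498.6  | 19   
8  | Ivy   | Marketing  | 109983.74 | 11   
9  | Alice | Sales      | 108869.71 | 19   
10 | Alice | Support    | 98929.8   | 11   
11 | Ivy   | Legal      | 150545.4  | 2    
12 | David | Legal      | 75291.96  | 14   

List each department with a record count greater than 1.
SELECT department, COUNT(*) as cnt
FROM employees
GROUP BY department
HAVING COUNT(*) > 1

Result:
  HR: 2
  Legal: 4
  Sales: 4

Note: HAVING filters groups after aggregation, WHERE filters rows before.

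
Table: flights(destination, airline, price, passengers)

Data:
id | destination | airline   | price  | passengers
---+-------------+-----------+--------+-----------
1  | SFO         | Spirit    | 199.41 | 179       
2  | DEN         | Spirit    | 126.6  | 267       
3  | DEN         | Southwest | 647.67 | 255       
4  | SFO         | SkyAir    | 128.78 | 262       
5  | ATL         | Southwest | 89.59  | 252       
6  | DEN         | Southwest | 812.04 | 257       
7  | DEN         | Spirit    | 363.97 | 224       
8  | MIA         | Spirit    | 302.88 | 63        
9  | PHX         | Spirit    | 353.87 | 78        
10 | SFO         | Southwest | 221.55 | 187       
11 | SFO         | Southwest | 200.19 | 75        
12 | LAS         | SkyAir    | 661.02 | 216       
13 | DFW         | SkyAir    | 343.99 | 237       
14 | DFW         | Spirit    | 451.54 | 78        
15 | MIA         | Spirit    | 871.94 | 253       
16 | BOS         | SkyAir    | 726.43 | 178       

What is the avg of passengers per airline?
SELECT airline, AVG(passengers) as result
FROM flights
GROUP BY airline

Result:
  SkyAir: 223.25
  Southwest: 205.20
  Spirit: 163.14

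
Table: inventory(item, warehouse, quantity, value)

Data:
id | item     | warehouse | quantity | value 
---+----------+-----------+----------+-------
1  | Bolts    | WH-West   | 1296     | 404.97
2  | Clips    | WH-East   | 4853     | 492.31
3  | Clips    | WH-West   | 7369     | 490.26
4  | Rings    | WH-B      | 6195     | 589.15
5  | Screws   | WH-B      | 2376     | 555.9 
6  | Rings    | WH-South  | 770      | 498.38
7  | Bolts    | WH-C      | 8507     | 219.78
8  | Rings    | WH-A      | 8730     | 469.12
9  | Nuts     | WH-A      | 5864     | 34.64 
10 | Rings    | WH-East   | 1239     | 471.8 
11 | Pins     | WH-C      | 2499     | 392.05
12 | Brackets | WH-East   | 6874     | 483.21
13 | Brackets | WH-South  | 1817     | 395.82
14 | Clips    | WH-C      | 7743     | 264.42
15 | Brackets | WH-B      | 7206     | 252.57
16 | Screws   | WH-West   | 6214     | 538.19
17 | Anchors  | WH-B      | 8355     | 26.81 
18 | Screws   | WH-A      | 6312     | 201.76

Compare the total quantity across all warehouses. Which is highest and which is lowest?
SELECT warehouse, SUM(quantity)
FROM inventory
GROUP BY warehouse
ORDER BY SUM(quantity)

All groups:
  WH-South: 2587
  WH-East: 12966
  WH-West: 14879
  WH-C: 18749
  WH-A: 20906
  WH-B: 24132

Highest: WH-B (24132)
Lowest: WH-South (2587)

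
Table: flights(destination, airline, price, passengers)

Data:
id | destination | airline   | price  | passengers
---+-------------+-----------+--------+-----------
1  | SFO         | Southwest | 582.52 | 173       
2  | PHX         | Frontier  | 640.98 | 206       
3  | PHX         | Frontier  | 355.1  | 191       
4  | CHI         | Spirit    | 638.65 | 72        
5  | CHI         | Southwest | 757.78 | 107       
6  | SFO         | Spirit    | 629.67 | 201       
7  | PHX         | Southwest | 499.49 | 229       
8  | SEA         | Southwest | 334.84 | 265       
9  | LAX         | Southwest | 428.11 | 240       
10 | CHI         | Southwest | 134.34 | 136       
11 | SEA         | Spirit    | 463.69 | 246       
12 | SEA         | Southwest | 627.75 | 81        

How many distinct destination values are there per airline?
SELECT airline, COUNT(DISTINCT destination)
FROM flights
GROUP BY airline

Result:
  Frontier: 1 distinct
  Southwest: 5 distinct
  Spirit: 3 distinct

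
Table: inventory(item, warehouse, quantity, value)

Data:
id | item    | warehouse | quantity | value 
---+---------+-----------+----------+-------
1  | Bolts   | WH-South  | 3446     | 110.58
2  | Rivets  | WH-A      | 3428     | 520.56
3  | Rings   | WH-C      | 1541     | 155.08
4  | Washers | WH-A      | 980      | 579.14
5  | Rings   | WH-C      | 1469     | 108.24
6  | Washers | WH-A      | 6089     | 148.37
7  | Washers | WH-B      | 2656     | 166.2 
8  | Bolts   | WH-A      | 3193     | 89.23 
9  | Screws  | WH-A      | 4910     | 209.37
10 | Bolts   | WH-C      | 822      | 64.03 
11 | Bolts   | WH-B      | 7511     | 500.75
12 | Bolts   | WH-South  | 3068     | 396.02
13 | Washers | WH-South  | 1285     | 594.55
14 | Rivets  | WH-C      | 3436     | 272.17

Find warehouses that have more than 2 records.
SELECT warehouse, COUNT(*) as cnt
FROM inventory
GROUP BY warehouse
HAVING COUNT(*) > 2

Result:
  WH-A: 5
  WH-C: 4
  WH-South: 3

Note: HAVING filters groups after aggregation, WHERE filters rows before.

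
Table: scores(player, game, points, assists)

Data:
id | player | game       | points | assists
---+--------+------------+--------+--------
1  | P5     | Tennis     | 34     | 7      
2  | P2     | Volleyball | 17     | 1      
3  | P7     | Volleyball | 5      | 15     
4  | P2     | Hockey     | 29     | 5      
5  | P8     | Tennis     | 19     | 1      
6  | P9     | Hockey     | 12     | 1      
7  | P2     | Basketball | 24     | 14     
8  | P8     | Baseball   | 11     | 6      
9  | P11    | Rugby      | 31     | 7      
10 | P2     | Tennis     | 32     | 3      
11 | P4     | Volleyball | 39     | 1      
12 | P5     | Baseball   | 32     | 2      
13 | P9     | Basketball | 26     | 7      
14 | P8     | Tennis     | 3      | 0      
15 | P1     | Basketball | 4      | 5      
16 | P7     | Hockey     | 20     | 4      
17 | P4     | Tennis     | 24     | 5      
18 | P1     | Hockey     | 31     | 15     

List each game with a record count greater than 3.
SELECT game, COUNT(*) as cnt
FROM scores
GROUP BY game
HAVING COUNT(*) > 3

Result:
  Hockey: 4
  Tennis: 5

Note: HAVING filters groups after aggregation, WHERE filters rows before.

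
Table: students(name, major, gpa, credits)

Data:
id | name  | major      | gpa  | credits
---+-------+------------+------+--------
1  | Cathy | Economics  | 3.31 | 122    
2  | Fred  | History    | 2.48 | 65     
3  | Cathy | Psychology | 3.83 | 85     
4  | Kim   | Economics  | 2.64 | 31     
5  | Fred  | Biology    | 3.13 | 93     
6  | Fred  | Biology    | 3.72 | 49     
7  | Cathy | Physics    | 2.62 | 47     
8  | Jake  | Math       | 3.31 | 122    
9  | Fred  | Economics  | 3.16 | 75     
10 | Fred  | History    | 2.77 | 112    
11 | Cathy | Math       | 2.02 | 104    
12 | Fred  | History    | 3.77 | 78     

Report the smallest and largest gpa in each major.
SELECT major, MIN(gpa), MAX(gpa)
FROM students
GROUP BY major

Result:
  Biology: min=3.13, max=3.72
  Economics: min=2.64, max=3.31
  History: min=2.48, max=3.77
  Math: min=2.02, max=3.31
  Physics: min=2.62, max=2.62
  Psychology: min=3.83, max=3.83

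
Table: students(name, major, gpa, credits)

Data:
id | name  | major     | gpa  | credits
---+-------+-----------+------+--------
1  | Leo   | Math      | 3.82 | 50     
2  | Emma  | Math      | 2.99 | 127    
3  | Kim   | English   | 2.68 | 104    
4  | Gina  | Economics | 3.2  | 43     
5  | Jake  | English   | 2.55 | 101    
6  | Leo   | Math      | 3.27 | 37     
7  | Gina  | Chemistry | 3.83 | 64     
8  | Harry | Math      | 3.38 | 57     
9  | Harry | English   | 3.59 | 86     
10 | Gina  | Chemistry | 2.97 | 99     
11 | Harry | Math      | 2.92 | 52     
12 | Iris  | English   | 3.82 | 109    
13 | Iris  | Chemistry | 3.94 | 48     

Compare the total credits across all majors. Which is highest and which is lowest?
SELECT major, SUM(credits)
FROM students
GROUP BY major
ORDER BY SUM(credits)

All groups:
  Economics: 43
  Chemistry: 211
  Math: 323
  English: 400

Highest: English (400)
Lowest: Economics (43)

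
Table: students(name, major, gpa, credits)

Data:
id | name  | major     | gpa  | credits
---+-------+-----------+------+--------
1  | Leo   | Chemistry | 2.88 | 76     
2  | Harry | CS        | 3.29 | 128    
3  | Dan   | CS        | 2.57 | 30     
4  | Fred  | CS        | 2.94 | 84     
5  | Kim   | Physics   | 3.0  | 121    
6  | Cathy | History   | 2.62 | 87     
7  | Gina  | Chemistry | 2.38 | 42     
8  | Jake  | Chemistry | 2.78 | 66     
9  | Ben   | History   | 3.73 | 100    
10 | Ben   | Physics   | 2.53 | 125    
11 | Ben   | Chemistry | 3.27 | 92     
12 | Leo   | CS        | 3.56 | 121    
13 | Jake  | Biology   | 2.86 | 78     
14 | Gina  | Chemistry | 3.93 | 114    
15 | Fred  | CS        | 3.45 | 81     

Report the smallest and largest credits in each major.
SELECT major, MIN(credits), MAX(credits)
FROM students
GROUP BY major

Result:
  Biology: min=78, max=78
  CS: min=30, max=128
  Chemistry: min=42, max=114
  History: min=87, max=100
  Physics: min=121, max=125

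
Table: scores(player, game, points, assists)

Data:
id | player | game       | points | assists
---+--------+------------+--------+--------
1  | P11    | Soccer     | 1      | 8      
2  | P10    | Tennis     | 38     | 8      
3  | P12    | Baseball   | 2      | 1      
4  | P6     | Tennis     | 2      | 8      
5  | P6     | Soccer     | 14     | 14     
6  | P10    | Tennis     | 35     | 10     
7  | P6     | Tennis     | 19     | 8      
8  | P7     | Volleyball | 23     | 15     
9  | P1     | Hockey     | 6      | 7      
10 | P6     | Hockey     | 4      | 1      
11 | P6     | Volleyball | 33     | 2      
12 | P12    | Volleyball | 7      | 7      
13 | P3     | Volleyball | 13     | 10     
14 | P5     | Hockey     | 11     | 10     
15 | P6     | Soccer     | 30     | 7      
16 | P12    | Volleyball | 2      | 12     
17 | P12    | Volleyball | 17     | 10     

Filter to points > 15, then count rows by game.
SELECT game, COUNT(*)
FROM scores
WHERE points > 15
GROUP BY game

Note: WHERE filters rows before grouping.

Result:
  Soccer: 1
  Tennis: 3
  Volleyball: 3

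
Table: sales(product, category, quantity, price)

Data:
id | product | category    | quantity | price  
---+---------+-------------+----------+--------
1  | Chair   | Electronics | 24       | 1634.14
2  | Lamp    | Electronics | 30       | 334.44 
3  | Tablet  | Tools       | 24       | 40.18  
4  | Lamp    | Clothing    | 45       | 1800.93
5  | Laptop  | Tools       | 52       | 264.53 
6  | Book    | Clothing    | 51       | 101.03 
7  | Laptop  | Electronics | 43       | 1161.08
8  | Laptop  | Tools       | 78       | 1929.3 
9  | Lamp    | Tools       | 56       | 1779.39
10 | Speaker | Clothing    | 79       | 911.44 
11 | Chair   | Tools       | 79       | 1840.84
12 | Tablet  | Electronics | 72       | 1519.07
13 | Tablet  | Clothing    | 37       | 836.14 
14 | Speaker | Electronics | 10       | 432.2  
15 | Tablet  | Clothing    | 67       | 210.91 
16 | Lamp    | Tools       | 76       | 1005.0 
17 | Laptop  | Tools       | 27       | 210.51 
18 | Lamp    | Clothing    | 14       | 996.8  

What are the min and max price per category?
SELECT category, MIN(price), MAX(price)
FROM sales
GROUP BY category

Result:
  Clothing: min=101.03, max=1800.93
  Electronics: min=334.44, max=1634.14
  Tools: min=40.18, max=1929.30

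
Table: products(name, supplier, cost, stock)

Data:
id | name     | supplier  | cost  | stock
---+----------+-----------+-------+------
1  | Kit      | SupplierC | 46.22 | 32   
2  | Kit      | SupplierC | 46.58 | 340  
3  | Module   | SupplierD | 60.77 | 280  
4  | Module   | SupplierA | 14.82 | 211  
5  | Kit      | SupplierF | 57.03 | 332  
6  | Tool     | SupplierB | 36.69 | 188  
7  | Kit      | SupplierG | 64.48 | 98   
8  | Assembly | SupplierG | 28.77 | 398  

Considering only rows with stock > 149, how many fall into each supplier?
SELECT supplier, COUNT(*)
FROM products
WHERE stock > 149
GROUP BY supplier

Note: WHERE filters rows before grouping.

Result:
  SupplierA: 1
  SupplierB: 1
  SupplierC: 1
  SupplierD: 1
  SupplierF: 1
  SupplierG: 1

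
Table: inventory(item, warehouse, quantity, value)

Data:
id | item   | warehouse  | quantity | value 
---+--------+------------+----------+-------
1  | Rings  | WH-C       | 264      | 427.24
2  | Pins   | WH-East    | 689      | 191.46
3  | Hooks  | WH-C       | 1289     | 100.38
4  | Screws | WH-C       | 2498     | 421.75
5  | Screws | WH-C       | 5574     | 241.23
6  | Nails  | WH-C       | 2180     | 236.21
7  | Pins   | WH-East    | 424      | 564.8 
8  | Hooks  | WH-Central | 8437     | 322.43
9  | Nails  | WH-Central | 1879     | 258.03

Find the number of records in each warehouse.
SELECT warehouse, COUNT(*) as count
FROM inventory
GROUP BY warehouse

Result:
  WH-C: 5
  WH-Central: 2
  WH-East: 2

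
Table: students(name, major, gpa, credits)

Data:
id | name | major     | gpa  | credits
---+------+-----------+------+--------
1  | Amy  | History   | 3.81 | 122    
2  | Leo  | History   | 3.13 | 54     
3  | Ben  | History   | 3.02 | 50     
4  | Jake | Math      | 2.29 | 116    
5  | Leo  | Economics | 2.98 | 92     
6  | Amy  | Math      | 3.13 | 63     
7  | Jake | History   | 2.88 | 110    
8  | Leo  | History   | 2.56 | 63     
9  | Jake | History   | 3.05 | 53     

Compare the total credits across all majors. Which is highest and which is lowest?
SELECT major, SUM(credits)
FROM students
GROUP BY major
ORDER BY SUM(credits)

All groups:
  Economics: 92
  Math: 179
  History: 452

Highest: History (452)
Lowest: Economics (92)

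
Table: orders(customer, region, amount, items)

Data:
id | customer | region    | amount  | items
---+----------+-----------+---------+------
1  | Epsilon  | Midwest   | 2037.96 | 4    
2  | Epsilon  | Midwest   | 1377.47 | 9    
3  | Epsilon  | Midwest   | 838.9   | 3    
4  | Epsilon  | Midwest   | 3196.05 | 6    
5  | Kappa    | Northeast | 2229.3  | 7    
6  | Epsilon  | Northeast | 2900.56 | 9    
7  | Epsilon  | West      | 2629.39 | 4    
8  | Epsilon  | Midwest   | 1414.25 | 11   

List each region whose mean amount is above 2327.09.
SELECT region, AVG(amount)
FROM orders
GROUP BY region
HAVING AVG(amount) > 2327.09

Result:
  Northeast: avg=2564.93
  West: avg=2629.39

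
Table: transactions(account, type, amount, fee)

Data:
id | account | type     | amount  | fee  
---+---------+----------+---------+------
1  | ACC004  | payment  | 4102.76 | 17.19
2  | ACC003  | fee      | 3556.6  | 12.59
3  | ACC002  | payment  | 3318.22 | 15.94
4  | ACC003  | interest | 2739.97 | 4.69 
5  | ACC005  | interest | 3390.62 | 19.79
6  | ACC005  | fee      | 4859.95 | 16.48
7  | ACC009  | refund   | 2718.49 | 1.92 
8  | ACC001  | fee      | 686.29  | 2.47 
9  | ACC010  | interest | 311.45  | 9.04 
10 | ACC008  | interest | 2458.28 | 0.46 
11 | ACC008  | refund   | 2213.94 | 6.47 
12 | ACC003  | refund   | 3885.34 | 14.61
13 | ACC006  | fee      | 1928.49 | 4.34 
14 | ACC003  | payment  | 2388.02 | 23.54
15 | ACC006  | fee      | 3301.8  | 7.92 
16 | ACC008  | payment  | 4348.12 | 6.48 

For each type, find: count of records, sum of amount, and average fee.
SELECT type,
       COUNT(*) as cnt,
       SUM(amount) as total_amount,
       AVG(fee) as avg_fee
FROM transactions
GROUP BY type

Result:
  fee: 5 records, 14333.13 total amount, 8.76 avg fee
  interest: 4 records, 8900.32 total amount, 8.50 avg fee
  payment: 4 records, 14157.12 total amount, 15.79 avg fee
  refund: 3 records, 8817.77 total amount, 7.67 avg fee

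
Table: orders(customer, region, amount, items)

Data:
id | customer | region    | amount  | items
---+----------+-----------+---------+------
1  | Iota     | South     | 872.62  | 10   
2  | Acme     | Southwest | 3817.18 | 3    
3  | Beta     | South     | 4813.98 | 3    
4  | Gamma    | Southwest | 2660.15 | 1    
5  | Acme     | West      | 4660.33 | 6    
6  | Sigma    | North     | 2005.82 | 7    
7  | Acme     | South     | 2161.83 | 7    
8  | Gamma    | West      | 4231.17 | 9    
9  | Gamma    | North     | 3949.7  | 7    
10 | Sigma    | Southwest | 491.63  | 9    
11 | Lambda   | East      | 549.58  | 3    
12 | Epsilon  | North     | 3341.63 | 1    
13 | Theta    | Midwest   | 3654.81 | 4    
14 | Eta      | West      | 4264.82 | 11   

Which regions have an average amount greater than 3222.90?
SELECT region, AVG(amount)
FROM orders
GROUP BY region
HAVING AVG(amount) > 3222.90

Result:
  Midwest: avg=3654.81
  West: avg=4385.44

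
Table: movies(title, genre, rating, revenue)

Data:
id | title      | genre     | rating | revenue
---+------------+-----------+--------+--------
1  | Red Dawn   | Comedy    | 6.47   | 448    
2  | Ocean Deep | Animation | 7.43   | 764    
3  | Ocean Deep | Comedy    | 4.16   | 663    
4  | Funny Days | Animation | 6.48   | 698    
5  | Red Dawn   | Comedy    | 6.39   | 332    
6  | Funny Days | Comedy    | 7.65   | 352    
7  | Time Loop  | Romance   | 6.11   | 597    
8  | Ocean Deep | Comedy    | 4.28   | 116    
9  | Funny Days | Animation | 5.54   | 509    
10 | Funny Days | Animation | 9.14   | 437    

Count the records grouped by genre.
SELECT genre, COUNT(*) as count
FROM movies
GROUP BY genre

Result:
  Animation: 4
  Comedy: 5
  Romance: 1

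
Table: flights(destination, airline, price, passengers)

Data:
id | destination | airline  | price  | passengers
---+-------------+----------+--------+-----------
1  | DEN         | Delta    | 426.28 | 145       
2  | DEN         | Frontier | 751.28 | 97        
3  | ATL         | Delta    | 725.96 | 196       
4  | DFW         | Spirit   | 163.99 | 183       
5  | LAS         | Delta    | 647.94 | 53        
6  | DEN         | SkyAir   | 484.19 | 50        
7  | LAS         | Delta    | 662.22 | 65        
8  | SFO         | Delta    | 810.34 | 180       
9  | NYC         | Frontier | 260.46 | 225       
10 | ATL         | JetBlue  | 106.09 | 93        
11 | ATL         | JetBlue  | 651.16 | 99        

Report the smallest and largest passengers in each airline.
SELECT airline, MIN(passengers), MAX(passengers)
FROM flights
GROUP BY airline

Result:
  Delta: min=53, max=196
  Frontier: min=97, max=225
  JetBlue: min=93, max=99
  SkyAir: min=50, max=50
  Spirit: min=183, max=183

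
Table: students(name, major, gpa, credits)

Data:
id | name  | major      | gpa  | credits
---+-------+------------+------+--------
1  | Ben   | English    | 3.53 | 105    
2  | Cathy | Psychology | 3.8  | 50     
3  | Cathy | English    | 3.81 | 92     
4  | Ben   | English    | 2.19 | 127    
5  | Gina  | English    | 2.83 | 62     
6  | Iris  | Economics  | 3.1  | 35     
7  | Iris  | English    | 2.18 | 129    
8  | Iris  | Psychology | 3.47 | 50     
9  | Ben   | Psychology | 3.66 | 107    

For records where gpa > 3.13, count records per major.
SELECT major, COUNT(*)
FROM students
WHERE gpa > 3.13
GROUP BY major

Note: WHERE filters rows before grouping.

Result:
  English: 2
  Psychology: 3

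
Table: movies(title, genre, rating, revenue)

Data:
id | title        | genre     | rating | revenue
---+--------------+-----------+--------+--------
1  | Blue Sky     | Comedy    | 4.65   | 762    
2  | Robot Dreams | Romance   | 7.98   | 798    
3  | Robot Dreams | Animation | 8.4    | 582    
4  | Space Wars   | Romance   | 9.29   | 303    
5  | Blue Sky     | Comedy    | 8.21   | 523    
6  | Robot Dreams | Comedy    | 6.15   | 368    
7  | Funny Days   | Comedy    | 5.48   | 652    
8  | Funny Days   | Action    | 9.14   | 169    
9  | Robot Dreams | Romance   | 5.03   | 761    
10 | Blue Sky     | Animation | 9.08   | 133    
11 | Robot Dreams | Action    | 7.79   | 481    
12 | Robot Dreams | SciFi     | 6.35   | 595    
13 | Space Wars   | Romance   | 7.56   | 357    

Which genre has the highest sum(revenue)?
SELECT genre, SUM(revenue) as val
FROM movies
GROUP BY genre
ORDER BY val DESC
LIMIT 1

Result: Comedy with sum(revenue) = 2305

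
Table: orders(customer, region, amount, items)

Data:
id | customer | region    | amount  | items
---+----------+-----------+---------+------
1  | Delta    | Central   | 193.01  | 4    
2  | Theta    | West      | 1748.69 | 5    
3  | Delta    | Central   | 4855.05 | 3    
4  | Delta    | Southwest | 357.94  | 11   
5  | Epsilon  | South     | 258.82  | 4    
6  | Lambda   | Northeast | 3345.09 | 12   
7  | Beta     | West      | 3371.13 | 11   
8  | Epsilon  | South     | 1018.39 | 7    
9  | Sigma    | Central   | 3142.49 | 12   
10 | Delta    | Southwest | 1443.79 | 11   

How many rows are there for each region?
SELECT region, COUNT(*) as count
FROM orders
GROUP BY region

Result:
  Central: 3
  Northeast: 1
  South: 2
  Southwest: 2
  West: 2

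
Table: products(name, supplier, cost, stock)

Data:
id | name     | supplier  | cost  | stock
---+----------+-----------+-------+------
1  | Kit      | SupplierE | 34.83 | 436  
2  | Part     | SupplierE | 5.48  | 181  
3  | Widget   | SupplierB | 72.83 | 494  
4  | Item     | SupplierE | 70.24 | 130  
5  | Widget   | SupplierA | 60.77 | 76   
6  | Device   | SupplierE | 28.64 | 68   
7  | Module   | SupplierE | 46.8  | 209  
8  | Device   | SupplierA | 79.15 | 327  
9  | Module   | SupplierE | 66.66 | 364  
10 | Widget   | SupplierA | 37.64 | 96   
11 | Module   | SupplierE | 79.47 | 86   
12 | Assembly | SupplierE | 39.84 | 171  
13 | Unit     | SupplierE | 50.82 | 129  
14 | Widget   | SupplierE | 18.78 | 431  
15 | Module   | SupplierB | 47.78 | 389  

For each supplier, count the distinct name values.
SELECT supplier, COUNT(DISTINCT name)
FROM products
GROUP BY supplier

Result:
  SupplierA: 2 distinct
  SupplierB: 2 distinct
  SupplierE: 8 distinct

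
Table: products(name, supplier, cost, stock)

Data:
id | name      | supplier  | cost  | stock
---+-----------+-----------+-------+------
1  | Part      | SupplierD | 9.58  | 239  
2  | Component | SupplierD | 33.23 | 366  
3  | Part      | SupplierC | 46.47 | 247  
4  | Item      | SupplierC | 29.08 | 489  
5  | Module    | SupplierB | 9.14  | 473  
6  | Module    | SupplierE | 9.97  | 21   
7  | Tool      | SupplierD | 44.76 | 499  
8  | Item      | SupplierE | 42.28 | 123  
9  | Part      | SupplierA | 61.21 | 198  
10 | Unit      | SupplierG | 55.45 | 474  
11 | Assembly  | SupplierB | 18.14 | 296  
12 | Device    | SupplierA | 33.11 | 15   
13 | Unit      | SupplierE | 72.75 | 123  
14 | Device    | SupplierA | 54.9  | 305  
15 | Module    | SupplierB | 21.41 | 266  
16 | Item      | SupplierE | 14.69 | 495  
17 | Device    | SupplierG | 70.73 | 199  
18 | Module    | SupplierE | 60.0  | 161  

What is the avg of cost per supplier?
SELECT supplier, AVG(cost) as result
FROM products
GROUP BY supplier

Result:
  SupplierA: 49.74
  SupplierB: 16.23
  SupplierC: 37.78
  SupplierD: 29.19
  SupplierE: 39.94
  SupplierG: 63.09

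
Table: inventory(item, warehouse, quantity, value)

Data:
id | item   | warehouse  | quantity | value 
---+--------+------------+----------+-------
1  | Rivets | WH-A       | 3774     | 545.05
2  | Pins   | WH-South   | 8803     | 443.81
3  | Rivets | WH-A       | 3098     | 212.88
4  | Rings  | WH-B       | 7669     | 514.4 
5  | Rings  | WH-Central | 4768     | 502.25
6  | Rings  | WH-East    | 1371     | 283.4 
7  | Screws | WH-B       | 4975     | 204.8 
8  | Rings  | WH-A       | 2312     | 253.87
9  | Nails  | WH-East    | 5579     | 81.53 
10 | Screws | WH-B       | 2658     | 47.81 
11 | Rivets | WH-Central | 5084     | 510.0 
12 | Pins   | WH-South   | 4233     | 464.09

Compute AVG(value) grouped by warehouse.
SELECT warehouse, AVG(value) as result
FROM inventory
GROUP BY warehouse

Result:
  WH-A: 337.27
  WH-B: 255.67
  WH-Central: 506.13
  WH-East: 182.47
  WH-South: 453.95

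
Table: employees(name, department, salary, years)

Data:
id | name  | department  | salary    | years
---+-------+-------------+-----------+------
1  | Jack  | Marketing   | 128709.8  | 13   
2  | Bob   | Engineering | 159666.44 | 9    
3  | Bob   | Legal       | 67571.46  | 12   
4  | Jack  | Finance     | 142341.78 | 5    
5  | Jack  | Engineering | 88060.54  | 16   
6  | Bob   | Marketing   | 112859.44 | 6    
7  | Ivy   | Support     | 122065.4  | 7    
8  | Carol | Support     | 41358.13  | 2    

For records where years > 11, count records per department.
SELECT department, COUNT(*)
FROM employees
WHERE years > 11
GROUP BY department

Note: WHERE filters rows before grouping.

Result:
  Engineering: 1
  Legal: 1
  Marketing: 1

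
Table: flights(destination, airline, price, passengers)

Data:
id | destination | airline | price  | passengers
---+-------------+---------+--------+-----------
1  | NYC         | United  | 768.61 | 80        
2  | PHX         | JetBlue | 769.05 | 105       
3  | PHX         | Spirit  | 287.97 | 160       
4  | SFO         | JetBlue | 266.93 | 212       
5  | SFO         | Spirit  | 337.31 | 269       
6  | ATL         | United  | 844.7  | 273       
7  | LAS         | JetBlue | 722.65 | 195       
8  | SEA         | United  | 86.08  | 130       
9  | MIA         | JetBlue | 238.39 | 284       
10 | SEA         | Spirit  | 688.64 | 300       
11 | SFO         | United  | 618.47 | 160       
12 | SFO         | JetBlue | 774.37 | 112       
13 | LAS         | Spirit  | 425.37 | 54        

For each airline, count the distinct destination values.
SELECT airline, COUNT(DISTINCT destination)
FROM flights
GROUP BY airline

Result:
  JetBlue: 4 distinct
  Spirit: 4 distinct
  United: 4 distinct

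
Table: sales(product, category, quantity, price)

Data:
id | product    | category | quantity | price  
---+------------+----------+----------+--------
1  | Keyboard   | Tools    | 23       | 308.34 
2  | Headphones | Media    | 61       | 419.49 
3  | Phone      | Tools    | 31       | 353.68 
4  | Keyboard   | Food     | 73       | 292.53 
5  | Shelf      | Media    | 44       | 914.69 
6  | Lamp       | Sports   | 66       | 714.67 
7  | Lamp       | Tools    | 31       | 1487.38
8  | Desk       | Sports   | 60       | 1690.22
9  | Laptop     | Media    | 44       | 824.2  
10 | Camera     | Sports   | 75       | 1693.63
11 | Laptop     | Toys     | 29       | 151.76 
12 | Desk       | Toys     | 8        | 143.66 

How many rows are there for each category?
SELECT category, COUNT(*) as count
FROM sales
GROUP BY category

Result:
  Food: 1
  Media: 3
  Sports: 3
  Tools: 3
  Toys: 2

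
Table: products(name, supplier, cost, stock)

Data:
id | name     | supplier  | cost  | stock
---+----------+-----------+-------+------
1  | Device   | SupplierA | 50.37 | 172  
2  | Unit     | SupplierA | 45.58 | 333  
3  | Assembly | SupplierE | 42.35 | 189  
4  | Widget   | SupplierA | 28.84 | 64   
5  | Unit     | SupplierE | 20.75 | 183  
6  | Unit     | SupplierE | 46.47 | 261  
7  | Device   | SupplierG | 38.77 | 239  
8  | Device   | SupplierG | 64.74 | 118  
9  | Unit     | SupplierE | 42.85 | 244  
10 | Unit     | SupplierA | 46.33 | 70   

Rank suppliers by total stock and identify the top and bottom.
SELECT supplier, SUM(stock)
FROM products
GROUP BY supplier
ORDER BY SUM(stock)

All groups:
  SupplierG: 357
  SupplierA: 639
  SupplierE: 877

Highest: SupplierE (877)
Lowest: SupplierG (357)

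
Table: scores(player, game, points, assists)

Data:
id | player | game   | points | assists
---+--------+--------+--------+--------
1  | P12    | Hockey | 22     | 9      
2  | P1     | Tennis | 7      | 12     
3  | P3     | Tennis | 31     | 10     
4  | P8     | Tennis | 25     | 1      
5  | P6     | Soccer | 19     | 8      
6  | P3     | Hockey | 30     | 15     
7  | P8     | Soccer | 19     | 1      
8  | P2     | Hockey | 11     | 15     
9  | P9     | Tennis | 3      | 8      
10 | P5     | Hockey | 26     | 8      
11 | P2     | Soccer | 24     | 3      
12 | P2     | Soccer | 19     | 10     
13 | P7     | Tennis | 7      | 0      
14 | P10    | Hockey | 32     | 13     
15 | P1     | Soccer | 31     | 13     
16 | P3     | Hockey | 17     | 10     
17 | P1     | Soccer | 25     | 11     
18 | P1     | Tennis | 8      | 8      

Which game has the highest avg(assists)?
SELECT game, AVG(assists) as val
FROM scores
GROUP BY game
ORDER BY val DESC
LIMIT 1

Result: Hockey with avg(assists) = 11.67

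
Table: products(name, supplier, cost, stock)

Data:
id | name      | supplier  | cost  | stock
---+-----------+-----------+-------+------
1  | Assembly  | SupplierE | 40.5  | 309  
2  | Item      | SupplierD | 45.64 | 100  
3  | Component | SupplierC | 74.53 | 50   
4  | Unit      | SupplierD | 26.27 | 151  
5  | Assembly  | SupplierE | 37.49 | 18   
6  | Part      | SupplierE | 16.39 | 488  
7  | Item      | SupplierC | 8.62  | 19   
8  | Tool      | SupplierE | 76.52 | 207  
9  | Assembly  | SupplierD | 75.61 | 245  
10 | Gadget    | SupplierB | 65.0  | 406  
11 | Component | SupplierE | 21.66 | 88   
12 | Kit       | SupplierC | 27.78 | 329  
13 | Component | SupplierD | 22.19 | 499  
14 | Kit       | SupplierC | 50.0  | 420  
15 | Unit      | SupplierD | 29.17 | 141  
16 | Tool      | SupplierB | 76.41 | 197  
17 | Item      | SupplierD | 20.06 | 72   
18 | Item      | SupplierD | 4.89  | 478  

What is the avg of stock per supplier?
SELECT supplier, AVG(stock) as result
FROM products
GROUP BY supplier

Result:
  SupplierB: 301.50
  SupplierC: 204.50
  SupplierD: 240.86
  SupplierE: 222.00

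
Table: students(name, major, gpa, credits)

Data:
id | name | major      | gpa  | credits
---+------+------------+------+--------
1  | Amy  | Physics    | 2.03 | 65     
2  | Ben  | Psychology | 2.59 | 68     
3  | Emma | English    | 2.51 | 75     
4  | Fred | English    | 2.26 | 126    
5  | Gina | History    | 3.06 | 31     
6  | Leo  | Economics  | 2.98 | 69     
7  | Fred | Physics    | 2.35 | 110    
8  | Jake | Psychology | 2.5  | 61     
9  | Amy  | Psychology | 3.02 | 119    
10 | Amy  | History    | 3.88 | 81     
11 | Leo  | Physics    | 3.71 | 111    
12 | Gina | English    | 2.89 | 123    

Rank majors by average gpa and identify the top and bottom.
SELECT major, AVG(gpa)
FROM students
GROUP BY major
ORDER BY AVG(gpa)

All groups:
  English: 2.55
  Physics: 2.70
  Psychology: 2.70
  Economics: 2.98
  History: 3.47

Highest: History (3.47)
Lowest: English (2.55)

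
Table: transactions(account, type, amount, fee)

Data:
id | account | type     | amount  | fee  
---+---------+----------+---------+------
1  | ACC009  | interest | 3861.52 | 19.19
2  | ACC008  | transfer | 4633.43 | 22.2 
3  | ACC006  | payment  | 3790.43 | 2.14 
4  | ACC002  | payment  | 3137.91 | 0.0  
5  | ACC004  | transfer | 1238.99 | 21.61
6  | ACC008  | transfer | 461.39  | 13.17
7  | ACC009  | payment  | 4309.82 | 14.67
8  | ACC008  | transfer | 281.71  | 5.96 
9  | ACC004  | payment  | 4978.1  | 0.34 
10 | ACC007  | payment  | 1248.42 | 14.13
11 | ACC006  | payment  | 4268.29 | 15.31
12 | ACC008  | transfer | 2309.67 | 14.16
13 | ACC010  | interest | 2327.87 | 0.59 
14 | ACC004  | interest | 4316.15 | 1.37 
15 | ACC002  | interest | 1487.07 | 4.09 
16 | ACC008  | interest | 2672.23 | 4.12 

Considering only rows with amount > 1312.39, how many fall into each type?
SELECT type, COUNT(*)
FROM transactions
WHERE amount > 1312.39
GROUP BY type

Note: WHERE filters rows before grouping.

Result:
  interest: 5
  payment: 5
  transfer: 2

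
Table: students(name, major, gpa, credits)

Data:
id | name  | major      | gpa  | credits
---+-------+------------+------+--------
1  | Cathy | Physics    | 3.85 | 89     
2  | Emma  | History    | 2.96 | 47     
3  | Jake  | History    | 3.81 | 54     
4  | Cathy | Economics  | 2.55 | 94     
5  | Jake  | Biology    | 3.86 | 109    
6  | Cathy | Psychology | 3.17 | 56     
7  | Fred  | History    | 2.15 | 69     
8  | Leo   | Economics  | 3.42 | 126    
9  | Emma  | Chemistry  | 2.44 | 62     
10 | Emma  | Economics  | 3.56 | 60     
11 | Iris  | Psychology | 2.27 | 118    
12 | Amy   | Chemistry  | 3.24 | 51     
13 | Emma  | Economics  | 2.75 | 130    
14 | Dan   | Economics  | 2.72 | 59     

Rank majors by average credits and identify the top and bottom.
SELECT major, AVG(credits)
FROM students
GROUP BY major
ORDER BY AVG(credits)

All groups:
  Chemistry: 56.50
  History: 56.67
  Psychology: 87.00
  Physics: 89.00
  Economics: 93.80
  Biology: 109.00

Highest: Biology (109.00)
Lowest: Chemistry (56.50)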